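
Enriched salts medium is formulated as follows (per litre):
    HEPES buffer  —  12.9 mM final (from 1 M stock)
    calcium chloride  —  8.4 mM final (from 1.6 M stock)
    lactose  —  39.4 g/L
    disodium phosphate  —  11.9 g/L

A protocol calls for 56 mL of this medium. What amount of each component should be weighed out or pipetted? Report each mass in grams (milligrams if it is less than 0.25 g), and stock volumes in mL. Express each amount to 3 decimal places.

Target volume = 56 mL = 0.056 L.
HEPES buffer: dilute stock: 12.9 mM × 56 mL ÷ 1000 mM = 0.722 mL
calcium chloride: V = C2·V2/C1 = 8.4 mM × 56 mL ÷ 1600 mM = 0.294 mL
lactose: 39.4 g/L × 0.056 L = 2.206 g
disodium phosphate: 11.9 g/L × 0.056 L = 0.666 g

HEPES buffer 0.722 mL; calcium chloride 0.294 mL; lactose 2.206 g; disodium phosphate 0.666 g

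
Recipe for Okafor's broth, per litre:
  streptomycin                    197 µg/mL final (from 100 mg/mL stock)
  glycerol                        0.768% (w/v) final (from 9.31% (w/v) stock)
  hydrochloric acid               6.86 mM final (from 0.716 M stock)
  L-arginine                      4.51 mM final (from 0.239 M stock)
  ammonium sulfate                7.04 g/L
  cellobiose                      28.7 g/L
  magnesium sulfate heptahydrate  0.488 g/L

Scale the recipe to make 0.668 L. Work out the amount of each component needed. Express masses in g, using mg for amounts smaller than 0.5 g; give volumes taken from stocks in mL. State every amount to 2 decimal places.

streptomycin 1.32 mL; glycerol 55.10 mL; hydrochloric acid 6.40 mL; L-arginine 12.61 mL; ammonium sulfate 4.70 g; cellobiose 19.17 g; magnesium sulfate heptahydrate 325.98 mg

Scale factor relative to 1 L: 0.668.
streptomycin: C1V1 = C2V2 → 197 µg/mL × 668 mL ÷ 100000 µg/mL = 1.32 mL
glycerol: V = C2·V2/C1 = 0.768% ÷ 9.31% × 668 mL = 55.10 mL
hydrochloric acid: V = C2·V2/C1 = 6.86 mM × 668 mL ÷ 716 mM = 6.40 mL
L-arginine: dilute stock: 4.51 mM × 668 mL ÷ 239 mM = 12.61 mL
ammonium sulfate: 7.04 g/L × 0.668 L = 4.70 g
cellobiose: 28.7 g/L × 0.668 L = 19.17 g
magnesium sulfate heptahydrate: 0.488 g/L × 0.668 L = 0.325984 g = 325.98 mg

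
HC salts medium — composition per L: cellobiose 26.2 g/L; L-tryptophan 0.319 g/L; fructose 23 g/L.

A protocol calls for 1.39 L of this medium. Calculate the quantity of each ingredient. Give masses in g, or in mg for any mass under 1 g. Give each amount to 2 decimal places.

Working volume: 1.39 L.
cellobiose: 26.2 g/L × 1.39 L = 36.42 g
L-tryptophan: 0.319 g/L × 1.39 L = 0.44341 g = 443.41 mg
fructose: 23 g/L × 1.39 L = 31.97 g

cellobiose 36.42 g; L-tryptophan 443.41 mg; fructose 31.97 g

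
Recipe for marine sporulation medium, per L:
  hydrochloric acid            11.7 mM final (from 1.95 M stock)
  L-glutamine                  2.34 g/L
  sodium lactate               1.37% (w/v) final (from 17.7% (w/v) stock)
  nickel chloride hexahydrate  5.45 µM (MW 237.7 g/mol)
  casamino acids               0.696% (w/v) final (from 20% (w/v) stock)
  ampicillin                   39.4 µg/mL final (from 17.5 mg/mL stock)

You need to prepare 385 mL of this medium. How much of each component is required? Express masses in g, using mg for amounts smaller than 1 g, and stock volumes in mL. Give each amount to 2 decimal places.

hydrochloric acid 2.31 mL; L-glutamine 900.90 mg; sodium lactate 29.80 mL; nickel chloride hexahydrate 0.50 mg; casamino acids 13.40 mL; ampicillin 0.87 mL

Target volume = 385 mL = 0.385 L.
hydrochloric acid: C1V1 = C2V2 → 11.7 mM × 385 mL ÷ 1950 mM = 2.31 mL
L-glutamine: 2.34 g/L × 0.385 L = 0.9009 g = 900.90 mg
sodium lactate: V = C2·V2/C1 = 1.37% ÷ 17.7% × 385 mL = 29.80 mL
nickel chloride hexahydrate: 5.45 µmol/L × 237.7 g/mol × 0.385 L ÷ 1000 = 0.50 mg
casamino acids: C1V1 = C2V2 → 0.696% ÷ 20% × 385 mL = 13.40 mL
ampicillin: C1V1 = C2V2 → 39.4 µg/mL × 385 mL ÷ 17500 µg/mL = 0.87 mL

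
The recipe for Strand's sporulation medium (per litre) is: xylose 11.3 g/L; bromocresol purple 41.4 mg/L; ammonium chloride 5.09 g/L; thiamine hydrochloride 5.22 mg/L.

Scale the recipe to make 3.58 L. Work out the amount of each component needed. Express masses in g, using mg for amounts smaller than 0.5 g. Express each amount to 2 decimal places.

Scale factor relative to 1 L: 3.58.
xylose: 11.3 g/L × 3.58 L = 40.45 g
bromocresol purple: 41.4 mg/L × 3.58 L = 148.21 mg
ammonium chloride: 5.09 g/L × 3.58 L = 18.22 g
thiamine hydrochloride: 5.22 mg/L × 3.58 L = 18.69 mg

xylose 40.45 g; bromocresol purple 148.21 mg; ammonium chloride 18.22 g; thiamine hydrochloride 18.69 mg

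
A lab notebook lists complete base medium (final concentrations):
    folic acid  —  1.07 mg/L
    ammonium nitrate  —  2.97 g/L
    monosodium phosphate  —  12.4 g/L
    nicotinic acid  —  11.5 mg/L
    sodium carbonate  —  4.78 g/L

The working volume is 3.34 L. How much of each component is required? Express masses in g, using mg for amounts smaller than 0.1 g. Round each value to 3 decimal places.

Scale factor relative to 1 L: 3.34.
folic acid: 1.07 mg/L × 3.34 L = 3.574 mg
ammonium nitrate: 2.97 g/L × 3.34 L = 9.920 g
monosodium phosphate: 12.4 g/L × 3.34 L = 41.416 g
nicotinic acid: 11.5 mg/L × 3.34 L = 38.410 mg
sodium carbonate: 4.78 g/L × 3.34 L = 15.965 g

folic acid 3.574 mg; ammonium nitrate 9.920 g; monosodium phosphate 41.416 g; nicotinic acid 38.410 mg; sodium carbonate 15.965 g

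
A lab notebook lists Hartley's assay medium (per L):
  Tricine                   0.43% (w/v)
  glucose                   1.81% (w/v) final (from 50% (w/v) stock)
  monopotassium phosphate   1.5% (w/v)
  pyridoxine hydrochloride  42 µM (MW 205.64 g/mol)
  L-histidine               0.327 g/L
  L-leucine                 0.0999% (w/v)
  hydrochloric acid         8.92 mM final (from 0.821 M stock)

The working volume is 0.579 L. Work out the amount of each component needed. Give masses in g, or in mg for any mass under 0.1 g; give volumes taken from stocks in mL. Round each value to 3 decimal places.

Working volume: 0.579 L.
Tricine: 0.43 g per 100 mL × 579 mL ÷ 100 = 2.490 g
glucose: dilute stock: 1.81% ÷ 50% × 579 mL = 20.960 mL
monopotassium phosphate: 1.5% w/v = 15 g/L → 15 × 0.579 L = 8.685 g
pyridoxine hydrochloride: 42 µmol/L × 205.64 g/mol × 0.579 L ÷ 1000 = 5.001 mg
L-histidine: 0.327 g/L × 0.579 L = 0.189 g
L-leucine: 0.0999 g per 100 mL × 579 mL ÷ 100 = 0.578 g
hydrochloric acid: dilute stock: 8.92 mM × 579 mL ÷ 821 mM = 6.291 mL

Tricine 2.490 g; glucose 20.960 mL; monopotassium phosphate 8.685 g; pyridoxine hydrochloride 5.001 mg; L-histidine 0.189 g; L-leucine 0.578 g; hydrochloric acid 6.291 mL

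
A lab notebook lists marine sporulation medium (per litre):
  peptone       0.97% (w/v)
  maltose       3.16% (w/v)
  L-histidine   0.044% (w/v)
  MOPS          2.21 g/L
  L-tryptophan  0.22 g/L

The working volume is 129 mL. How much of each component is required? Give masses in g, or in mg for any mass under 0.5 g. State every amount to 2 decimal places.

peptone 1.25 g; maltose 4.08 g; L-histidine 56.76 mg; MOPS 285.09 mg; L-tryptophan 28.38 mg

Target volume = 129 mL = 0.129 L.
peptone: 0.97% w/v = 9.7 g/L → 9.7 × 0.129 L = 1.25 g
maltose: 3.16% w/v = 31.6 g/L → 31.6 × 0.129 L = 4.08 g
L-histidine: 0.044% w/v = 0.44 g/L → 0.44 × 0.129 L = 0.05676 g = 56.76 mg
MOPS: 2.21 g/L × 0.129 L = 0.28509 g = 285.09 mg
L-tryptophan: 0.22 g/L × 0.129 L = 0.02838 g = 28.38 mg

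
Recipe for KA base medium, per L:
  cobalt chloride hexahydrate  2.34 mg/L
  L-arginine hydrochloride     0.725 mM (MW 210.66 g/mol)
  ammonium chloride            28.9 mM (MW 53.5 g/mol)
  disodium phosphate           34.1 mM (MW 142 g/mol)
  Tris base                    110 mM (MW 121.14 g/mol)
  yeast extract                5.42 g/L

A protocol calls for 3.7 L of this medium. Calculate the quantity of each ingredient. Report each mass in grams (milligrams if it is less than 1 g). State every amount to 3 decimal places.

Working volume: 3.7 L.
cobalt chloride hexahydrate: 2.34 mg/L × 3.7 L = 8.658 mg
L-arginine hydrochloride: 0.725 mmol/L × 210.66 mg/mmol × 3.7 L = 565.095 mg
ammonium chloride: 28.9 mmol/L × 53.5 g/mol × 3.7 L ÷ 1000 = 5.721 g
disodium phosphate: 34.1 mmol/L × 142 g/mol × 3.7 L ÷ 1000 = 17.916 g
Tris base: 110 mmol/L × 121.14 g/mol × 3.7 L ÷ 1000 = 49.304 g
yeast extract: 5.42 g/L × 3.7 L = 20.054 g

cobalt chloride hexahydrate 8.658 mg; L-arginine hydrochloride 565.095 mg; ammonium chloride 5.721 g; disodium phosphate 17.916 g; Tris base 49.304 g; yeast extract 20.054 g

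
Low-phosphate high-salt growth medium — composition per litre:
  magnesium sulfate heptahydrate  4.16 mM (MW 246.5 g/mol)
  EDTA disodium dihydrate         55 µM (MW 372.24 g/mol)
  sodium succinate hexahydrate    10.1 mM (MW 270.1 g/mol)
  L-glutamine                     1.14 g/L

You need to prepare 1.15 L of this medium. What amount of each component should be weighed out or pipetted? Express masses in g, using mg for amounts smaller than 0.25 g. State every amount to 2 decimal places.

magnesium sulfate heptahydrate 1.18 g; EDTA disodium dihydrate 23.54 mg; sodium succinate hexahydrate 3.14 g; L-glutamine 1.31 g

Working volume: 1.15 L.
magnesium sulfate heptahydrate: 4.16 mmol/L × 246.5 g/mol × 1.15 L ÷ 1000 = 1.18 g
EDTA disodium dihydrate: 55 µmol/L × 372.24 g/mol × 1.15 L ÷ 1000 = 23.54 mg
sodium succinate hexahydrate: 10.1 mmol/L × 270.1 g/mol × 1.15 L ÷ 1000 = 3.14 g
L-glutamine: 1.14 g/L × 1.15 L = 1.31 g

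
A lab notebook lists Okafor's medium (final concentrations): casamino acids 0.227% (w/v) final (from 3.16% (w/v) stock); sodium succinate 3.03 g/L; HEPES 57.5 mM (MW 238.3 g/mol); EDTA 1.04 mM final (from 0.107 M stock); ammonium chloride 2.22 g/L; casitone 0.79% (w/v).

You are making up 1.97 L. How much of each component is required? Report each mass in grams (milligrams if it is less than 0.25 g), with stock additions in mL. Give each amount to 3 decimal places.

Scale factor relative to 1 L: 1.97.
casamino acids: V = C2·V2/C1 = 0.227% ÷ 3.16% × 1970 mL = 141.516 mL
sodium succinate: 3.03 g/L × 1.97 L = 5.969 g
HEPES: 57.5 mmol/L × 238.3 g/mol × 1.97 L ÷ 1000 = 26.993 g
EDTA: dilute stock: 1.04 mM × 1970 mL ÷ 107 mM = 19.148 mL
ammonium chloride: 2.22 g/L × 1.97 L = 4.373 g
casitone: 0.79 g per 100 mL × 1970 mL ÷ 100 = 15.563 g

casamino acids 141.516 mL; sodium succinate 5.969 g; HEPES 26.993 g; EDTA 19.148 mL; ammonium chloride 4.373 g; casitone 15.563 g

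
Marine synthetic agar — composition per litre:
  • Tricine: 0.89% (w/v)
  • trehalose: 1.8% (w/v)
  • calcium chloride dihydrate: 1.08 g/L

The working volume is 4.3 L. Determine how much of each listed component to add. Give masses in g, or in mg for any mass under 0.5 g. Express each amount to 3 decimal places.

Tricine 38.270 g; trehalose 77.400 g; calcium chloride dihydrate 4.644 g

Working volume: 4.3 L.
Tricine: 0.89 g per 100 mL × 4300 mL ÷ 100 = 38.270 g
trehalose: 1.8 g per 100 mL × 4300 mL ÷ 100 = 77.400 g
calcium chloride dihydrate: 1.08 g/L × 4.3 L = 4.644 g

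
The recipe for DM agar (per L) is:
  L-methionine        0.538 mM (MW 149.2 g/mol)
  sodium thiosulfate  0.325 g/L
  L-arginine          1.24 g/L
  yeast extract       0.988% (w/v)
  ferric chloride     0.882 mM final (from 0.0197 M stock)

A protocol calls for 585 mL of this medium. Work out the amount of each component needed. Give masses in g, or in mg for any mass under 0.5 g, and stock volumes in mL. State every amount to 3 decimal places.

L-methionine 46.958 mg; sodium thiosulfate 190.125 mg; L-arginine 0.725 g; yeast extract 5.780 g; ferric chloride 26.191 mL

Target volume = 585 mL = 0.585 L.
L-methionine: 0.538 mmol/L × 149.2 mg/mmol × 0.585 L = 46.958 mg
sodium thiosulfate: 0.325 g/L × 0.585 L = 0.190125 g = 190.125 mg
L-arginine: 1.24 g/L × 0.585 L = 0.725 g
yeast extract: 0.988 g per 100 mL × 585 mL ÷ 100 = 5.780 g
ferric chloride: dilute stock: 0.882 mM × 585 mL ÷ 19.7 mM = 26.191 mL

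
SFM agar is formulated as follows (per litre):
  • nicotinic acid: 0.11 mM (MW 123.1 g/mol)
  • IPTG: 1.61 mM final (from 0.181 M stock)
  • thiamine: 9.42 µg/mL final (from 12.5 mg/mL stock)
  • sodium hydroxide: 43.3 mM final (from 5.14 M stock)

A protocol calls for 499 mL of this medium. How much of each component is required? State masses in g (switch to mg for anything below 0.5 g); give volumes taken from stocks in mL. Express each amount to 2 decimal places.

nicotinic acid 6.76 mg; IPTG 4.44 mL; thiamine 0.38 mL; sodium hydroxide 4.20 mL

Working volume: 499 mL = 0.499 L.
nicotinic acid: 0.11 mmol/L × 123.1 mg/mmol × 0.499 L = 6.76 mg
IPTG: C1V1 = C2V2 → 1.61 mM × 499 mL ÷ 181 mM = 4.44 mL
thiamine: C1V1 = C2V2 → 9.42 µg/mL × 499 mL ÷ 12500 µg/mL = 0.38 mL
sodium hydroxide: dilute stock: 43.3 mM × 499 mL ÷ 5140 mM = 4.20 mL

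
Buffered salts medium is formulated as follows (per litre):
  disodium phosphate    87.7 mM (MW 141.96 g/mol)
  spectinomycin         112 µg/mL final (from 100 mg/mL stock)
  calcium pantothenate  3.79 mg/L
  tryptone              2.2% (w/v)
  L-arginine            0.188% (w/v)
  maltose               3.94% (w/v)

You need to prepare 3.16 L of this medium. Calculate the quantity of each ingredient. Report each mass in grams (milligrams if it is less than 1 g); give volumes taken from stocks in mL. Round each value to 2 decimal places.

disodium phosphate 39.34 g; spectinomycin 3.54 mL; calcium pantothenate 11.98 mg; tryptone 69.52 g; L-arginine 5.94 g; maltose 124.50 g

Working volume: 3.16 L.
disodium phosphate: 87.7 mmol/L × 141.96 g/mol × 3.16 L ÷ 1000 = 39.34 g
spectinomycin: C1V1 = C2V2 → 112 µg/mL × 3160 mL ÷ 100000 µg/mL = 3.54 mL
calcium pantothenate: 3.79 mg/L × 3.16 L = 11.98 mg
tryptone: 2.2 g per 100 mL × 3160 mL ÷ 100 = 69.52 g
L-arginine: 0.188% w/v = 1.88 g/L → 1.88 × 3.16 L = 5.94 g
maltose: 3.94 g per 100 mL × 3160 mL ÷ 100 = 124.50 g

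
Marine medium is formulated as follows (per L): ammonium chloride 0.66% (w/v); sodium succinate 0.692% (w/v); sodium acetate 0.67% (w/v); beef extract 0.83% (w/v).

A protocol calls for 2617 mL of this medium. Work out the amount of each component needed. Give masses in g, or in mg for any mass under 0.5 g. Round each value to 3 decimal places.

ammonium chloride 17.272 g; sodium succinate 18.110 g; sodium acetate 17.534 g; beef extract 21.721 g

Working volume: 2617 mL = 2.617 L.
ammonium chloride: 0.66 g per 100 mL × 2617 mL ÷ 100 = 17.272 g
sodium succinate: 0.692% w/v = 6.92 g/L → 6.92 × 2.617 L = 18.110 g
sodium acetate: 0.67 g per 100 mL × 2617 mL ÷ 100 = 17.534 g
beef extract: 0.83% w/v = 8.3 g/L → 8.3 × 2.617 L = 21.721 g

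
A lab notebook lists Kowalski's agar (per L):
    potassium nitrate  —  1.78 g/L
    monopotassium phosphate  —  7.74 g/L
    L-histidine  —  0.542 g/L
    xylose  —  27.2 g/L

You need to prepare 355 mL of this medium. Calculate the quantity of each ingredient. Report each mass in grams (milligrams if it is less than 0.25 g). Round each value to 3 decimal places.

potassium nitrate 0.632 g; monopotassium phosphate 2.748 g; L-histidine 192.410 mg; xylose 9.656 g

Working volume: 355 mL = 0.355 L.
potassium nitrate: 1.78 g/L × 0.355 L = 0.632 g
monopotassium phosphate: 7.74 g/L × 0.355 L = 2.748 g
L-histidine: 0.542 g/L × 0.355 L = 0.19241 g = 192.410 mg
xylose: 27.2 g/L × 0.355 L = 9.656 g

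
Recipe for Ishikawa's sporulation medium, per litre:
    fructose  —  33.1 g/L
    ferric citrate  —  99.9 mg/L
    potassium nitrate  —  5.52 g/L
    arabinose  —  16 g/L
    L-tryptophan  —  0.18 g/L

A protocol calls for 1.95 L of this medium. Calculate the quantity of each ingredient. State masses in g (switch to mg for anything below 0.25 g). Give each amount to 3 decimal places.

fructose 64.545 g; ferric citrate 194.805 mg; potassium nitrate 10.764 g; arabinose 31.200 g; L-tryptophan 0.351 g

Scale factor relative to 1 L: 1.95.
fructose: 33.1 g/L × 1.95 L = 64.545 g
ferric citrate: 99.9 mg/L × 1.95 L = 194.805 mg
potassium nitrate: 5.52 g/L × 1.95 L = 10.764 g
arabinose: 16 g/L × 1.95 L = 31.200 g
L-tryptophan: 0.18 g/L × 1.95 L = 0.351 g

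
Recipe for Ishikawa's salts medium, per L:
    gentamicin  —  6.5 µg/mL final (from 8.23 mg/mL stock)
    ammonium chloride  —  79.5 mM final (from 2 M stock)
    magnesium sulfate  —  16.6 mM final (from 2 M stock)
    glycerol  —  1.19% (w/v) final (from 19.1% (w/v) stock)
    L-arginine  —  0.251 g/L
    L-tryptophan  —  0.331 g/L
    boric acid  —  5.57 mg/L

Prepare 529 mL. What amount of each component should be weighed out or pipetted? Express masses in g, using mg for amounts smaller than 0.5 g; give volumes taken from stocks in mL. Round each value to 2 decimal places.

Scale factor relative to 1 L: 0.529.
gentamicin: C1V1 = C2V2 → 6.5 µg/mL × 529 mL ÷ 8230 µg/mL = 0.42 mL
ammonium chloride: V = C2·V2/C1 = 79.5 mM × 529 mL ÷ 2000 mM = 21.03 mL
magnesium sulfate: dilute stock: 16.6 mM × 529 mL ÷ 2000 mM = 4.39 mL
glycerol: C1V1 = C2V2 → 1.19% ÷ 19.1% × 529 mL = 32.96 mL
L-arginine: 0.251 g/L × 0.529 L = 0.132779 g = 132.78 mg
L-tryptophan: 0.331 g/L × 0.529 L = 0.175099 g = 175.10 mg
boric acid: 5.57 mg/L × 0.529 L = 2.95 mg

gentamicin 0.42 mL; ammonium chloride 21.03 mL; magnesium sulfate 4.39 mL; glycerol 32.96 mL; L-arginine 132.78 mg; L-tryptophan 175.10 mg; boric acid 2.95 mg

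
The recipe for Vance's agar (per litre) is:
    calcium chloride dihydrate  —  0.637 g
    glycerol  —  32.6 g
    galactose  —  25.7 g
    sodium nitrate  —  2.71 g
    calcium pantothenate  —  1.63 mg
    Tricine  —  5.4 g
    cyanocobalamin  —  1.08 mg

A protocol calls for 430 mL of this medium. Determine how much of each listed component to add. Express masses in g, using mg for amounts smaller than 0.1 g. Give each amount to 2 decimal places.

Ratio of target to recipe volume: 430 / 1000 = 0.43.
calcium chloride dihydrate: 0.637 g × (430 mL / 1000 mL) = 0.27 g
glycerol: 32.6 g × (430 mL / 1000 mL) = 14.02 g
galactose: 25.7 g × (430 mL / 1000 mL) = 11.05 g
sodium nitrate: 2.71 g × (430 mL / 1000 mL) = 1.17 g
calcium pantothenate: 1.63 mg × (430 mL / 1000 mL) = 0.70 mg
Tricine: 5.4 g × (430 mL / 1000 mL) = 2.32 g
cyanocobalamin: 1.08 mg × (430 mL / 1000 mL) = 0.46 mg

calcium chloride dihydrate 0.27 g; glycerol 14.02 g; galactose 11.05 g; sodium nitrate 1.17 g; calcium pantothenate 0.70 mg; Tricine 2.32 g; cyanocobalamin 0.46 mg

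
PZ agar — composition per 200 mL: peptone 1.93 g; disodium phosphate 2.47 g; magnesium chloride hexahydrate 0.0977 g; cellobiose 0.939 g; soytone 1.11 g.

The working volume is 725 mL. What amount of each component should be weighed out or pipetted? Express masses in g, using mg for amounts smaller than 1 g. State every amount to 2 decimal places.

Scale factor = 725 mL / 200 mL = 3.625.
peptone: 1.93 g × (725 mL / 200 mL) = 7.00 g
disodium phosphate: 2.47 g × (725 mL / 200 mL) = 8.95 g
magnesium chloride hexahydrate: 0.0977 g × (725 mL / 200 mL) = 0.354162 g = 354.16 mg
cellobiose: 0.939 g × (725 mL / 200 mL) = 3.40 g
soytone: 1.11 g × (725 mL / 200 mL) = 4.02 g

peptone 7.00 g; disodium phosphate 8.95 g; magnesium chloride hexahydrate 354.16 mg; cellobiose 3.40 g; soytone 4.02 g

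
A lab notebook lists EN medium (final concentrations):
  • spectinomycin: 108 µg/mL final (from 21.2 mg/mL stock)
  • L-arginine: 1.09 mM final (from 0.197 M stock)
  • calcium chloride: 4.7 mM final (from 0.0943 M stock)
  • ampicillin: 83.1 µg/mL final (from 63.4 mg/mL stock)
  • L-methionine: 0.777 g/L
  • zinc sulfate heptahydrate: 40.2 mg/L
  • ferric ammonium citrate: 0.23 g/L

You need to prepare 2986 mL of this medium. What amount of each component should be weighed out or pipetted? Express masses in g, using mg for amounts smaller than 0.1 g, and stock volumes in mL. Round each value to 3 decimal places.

Working volume: 2986 mL = 2.986 L.
spectinomycin: V = C2·V2/C1 = 108 µg/mL × 2986 mL ÷ 21200 µg/mL = 15.212 mL
L-arginine: dilute stock: 1.09 mM × 2986 mL ÷ 197 mM = 16.522 mL
calcium chloride: dilute stock: 4.7 mM × 2986 mL ÷ 94.3 mM = 148.825 mL
ampicillin: dilute stock: 83.1 µg/mL × 2986 mL ÷ 63400 µg/mL = 3.914 mL
L-methionine: 0.777 g/L × 2.986 L = 2.320 g
zinc sulfate heptahydrate: 40.2 mg/L × 2.986 L = 120.037 mg = 0.120 g
ferric ammonium citrate: 0.23 g/L × 2.986 L = 0.687 g

spectinomycin 15.212 mL; L-arginine 16.522 mL; calcium chloride 148.825 mL; ampicillin 3.914 mL; L-methionine 2.320 g; zinc sulfate heptahydrate 0.120 g; ferric ammonium citrate 0.687 g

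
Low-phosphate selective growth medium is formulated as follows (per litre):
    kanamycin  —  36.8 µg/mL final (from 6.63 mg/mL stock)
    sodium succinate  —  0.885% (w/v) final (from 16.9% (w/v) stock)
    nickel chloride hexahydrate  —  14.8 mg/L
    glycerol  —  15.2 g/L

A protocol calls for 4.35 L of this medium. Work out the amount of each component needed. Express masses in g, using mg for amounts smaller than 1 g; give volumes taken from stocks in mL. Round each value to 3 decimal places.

Scale factor relative to 1 L: 4.35.
kanamycin: C1V1 = C2V2 → 36.8 µg/mL × 4350 mL ÷ 6630 µg/mL = 24.145 mL
sodium succinate: V = C2·V2/C1 = 0.885% ÷ 16.9% × 4350 mL = 227.796 mL
nickel chloride hexahydrate: 14.8 mg/L × 4.35 L = 64.380 mg
glycerol: 15.2 g/L × 4.35 L = 66.120 g

kanamycin 24.145 mL; sodium succinate 227.796 mL; nickel chloride hexahydrate 64.380 mg; glycerol 66.120 g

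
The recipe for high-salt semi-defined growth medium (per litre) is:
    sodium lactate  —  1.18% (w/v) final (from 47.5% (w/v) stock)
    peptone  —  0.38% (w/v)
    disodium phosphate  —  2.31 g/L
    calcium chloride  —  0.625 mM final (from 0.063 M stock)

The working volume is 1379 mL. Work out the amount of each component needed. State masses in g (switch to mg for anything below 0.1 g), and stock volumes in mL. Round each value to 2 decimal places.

Working volume: 1379 mL = 1.379 L.
sodium lactate: dilute stock: 1.18% ÷ 47.5% × 1379 mL = 34.26 mL
peptone: 0.38 g per 100 mL × 1379 mL ÷ 100 = 5.24 g
disodium phosphate: 2.31 g/L × 1.379 L = 3.19 g
calcium chloride: dilute stock: 0.625 mM × 1379 mL ÷ 63 mM = 13.68 mL

sodium lactate 34.26 mL; peptone 5.24 g; disodium phosphate 3.19 g; calcium chloride 13.68 mL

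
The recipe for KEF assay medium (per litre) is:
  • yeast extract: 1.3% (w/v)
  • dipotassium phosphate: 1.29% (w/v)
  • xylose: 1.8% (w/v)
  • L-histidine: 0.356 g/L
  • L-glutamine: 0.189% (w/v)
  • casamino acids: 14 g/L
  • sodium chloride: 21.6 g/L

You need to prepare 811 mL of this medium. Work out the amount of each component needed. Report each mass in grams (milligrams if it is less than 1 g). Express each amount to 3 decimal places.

Scale factor relative to 1 L: 0.811.
yeast extract: 1.3 g per 100 mL × 811 mL ÷ 100 = 10.543 g
dipotassium phosphate: 1.29% w/v = 12.9 g/L → 12.9 × 0.811 L = 10.462 g
xylose: 1.8% w/v = 18 g/L → 18 × 0.811 L = 14.598 g
L-histidine: 0.356 g/L × 0.811 L = 0.288716 g = 288.716 mg
L-glutamine: 0.189% w/v = 1.89 g/L → 1.89 × 0.811 L = 1.533 g
casamino acids: 14 g/L × 0.811 L = 11.354 g
sodium chloride: 21.6 g/L × 0.811 L = 17.518 g

yeast extract 10.543 g; dipotassium phosphate 10.462 g; xylose 14.598 g; L-histidine 288.716 mg; L-glutamine 1.533 g; casamino acids 11.354 g; sodium chloride 17.518 g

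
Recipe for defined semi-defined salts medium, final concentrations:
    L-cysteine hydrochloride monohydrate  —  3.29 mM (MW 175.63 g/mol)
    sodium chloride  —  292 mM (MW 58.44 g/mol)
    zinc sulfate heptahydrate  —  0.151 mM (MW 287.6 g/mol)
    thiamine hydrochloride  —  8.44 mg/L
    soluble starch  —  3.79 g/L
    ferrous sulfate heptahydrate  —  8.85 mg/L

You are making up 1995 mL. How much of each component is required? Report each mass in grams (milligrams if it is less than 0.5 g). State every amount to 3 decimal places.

L-cysteine hydrochloride monohydrate 1.153 g; sodium chloride 34.044 g; zinc sulfate heptahydrate 86.638 mg; thiamine hydrochloride 16.838 mg; soluble starch 7.561 g; ferrous sulfate heptahydrate 17.656 mg

Working volume: 1995 mL = 1.995 L.
L-cysteine hydrochloride monohydrate: 3.29 mmol/L × 175.63 g/mol × 1.995 L ÷ 1000 = 1.153 g
sodium chloride: 292 mmol/L × 58.44 g/mol × 1.995 L ÷ 1000 = 34.044 g
zinc sulfate heptahydrate: 0.151 mmol/L × 287.6 mg/mmol × 1.995 L = 86.638 mg
thiamine hydrochloride: 8.44 mg/L × 1.995 L = 16.838 mg
soluble starch: 3.79 g/L × 1.995 L = 7.561 g
ferrous sulfate heptahydrate: 8.85 mg/L × 1.995 L = 17.656 mg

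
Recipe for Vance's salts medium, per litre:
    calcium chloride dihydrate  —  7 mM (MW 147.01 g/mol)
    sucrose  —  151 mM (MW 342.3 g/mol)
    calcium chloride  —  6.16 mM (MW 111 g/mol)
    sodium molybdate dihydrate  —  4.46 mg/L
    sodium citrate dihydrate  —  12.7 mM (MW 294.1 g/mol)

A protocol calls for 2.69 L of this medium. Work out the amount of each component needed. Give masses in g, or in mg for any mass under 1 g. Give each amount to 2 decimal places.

Working volume: 2.69 L.
calcium chloride dihydrate: 7 mmol/L × 147.01 g/mol × 2.69 L ÷ 1000 = 2.77 g
sucrose: 151 mmol/L × 342.3 g/mol × 2.69 L ÷ 1000 = 139.04 g
calcium chloride: 6.16 mmol/L × 111 g/mol × 2.69 L ÷ 1000 = 1.84 g
sodium molybdate dihydrate: 4.46 mg/L × 2.69 L = 12.00 mg
sodium citrate dihydrate: 12.7 mmol/L × 294.1 g/mol × 2.69 L ÷ 1000 = 10.05 g

calcium chloride dihydrate 2.77 g; sucrose 139.04 g; calcium chloride 1.84 g; sodium molybdate dihydrate 12.00 mg; sodium citrate dihydrate 10.05 g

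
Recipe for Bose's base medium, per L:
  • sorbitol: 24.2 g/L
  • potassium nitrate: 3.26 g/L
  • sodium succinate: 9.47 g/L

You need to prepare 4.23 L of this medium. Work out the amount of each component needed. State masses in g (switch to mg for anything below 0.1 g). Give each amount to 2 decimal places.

Scale factor relative to 1 L: 4.23.
sorbitol: 24.2 g/L × 4.23 L = 102.37 g
potassium nitrate: 3.26 g/L × 4.23 L = 13.79 g
sodium succinate: 9.47 g/L × 4.23 L = 40.06 g

sorbitol 102.37 g; potassium nitrate 13.79 g; sodium succinate 40.06 g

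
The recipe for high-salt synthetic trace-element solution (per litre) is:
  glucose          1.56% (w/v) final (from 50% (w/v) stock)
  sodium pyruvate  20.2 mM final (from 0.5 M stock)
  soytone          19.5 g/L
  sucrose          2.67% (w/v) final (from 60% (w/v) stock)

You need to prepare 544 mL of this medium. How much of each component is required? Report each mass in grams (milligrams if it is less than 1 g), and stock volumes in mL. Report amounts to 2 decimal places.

Working volume: 544 mL = 0.544 L.
glucose: dilute stock: 1.56% ÷ 50% × 544 mL = 16.97 mL
sodium pyruvate: dilute stock: 20.2 mM × 544 mL ÷ 500 mM = 21.98 mL
soytone: 19.5 g/L × 0.544 L = 10.61 g
sucrose: C1V1 = C2V2 → 2.67% ÷ 60% × 544 mL = 24.21 mL

glucose 16.97 mL; sodium pyruvate 21.98 mL; soytone 10.61 g; sucrose 24.21 mL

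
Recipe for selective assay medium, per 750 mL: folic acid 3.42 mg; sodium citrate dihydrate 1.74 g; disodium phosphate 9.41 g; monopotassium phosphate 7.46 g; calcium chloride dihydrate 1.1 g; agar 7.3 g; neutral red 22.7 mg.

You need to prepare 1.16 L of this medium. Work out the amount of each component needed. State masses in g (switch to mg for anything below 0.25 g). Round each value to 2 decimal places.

folic acid 5.29 mg; sodium citrate dihydrate 2.69 g; disodium phosphate 14.55 g; monopotassium phosphate 11.54 g; calcium chloride dihydrate 1.70 g; agar 11.29 g; neutral red 35.11 mg

Ratio of target to recipe volume: 1160 / 750 = 1.54667.
folic acid: 3.42 mg × (1160 mL / 750 mL) = 5.29 mg
sodium citrate dihydrate: 1.74 g × (1160 mL / 750 mL) = 2.69 g
disodium phosphate: 9.41 g × (1160 mL / 750 mL) = 14.55 g
monopotassium phosphate: 7.46 g × (1160 mL / 750 mL) = 11.54 g
calcium chloride dihydrate: 1.1 g × (1160 mL / 750 mL) = 1.70 g
agar: 7.3 g × (1160 mL / 750 mL) = 11.29 g
neutral red: 22.7 mg × (1160 mL / 750 mL) = 35.11 mg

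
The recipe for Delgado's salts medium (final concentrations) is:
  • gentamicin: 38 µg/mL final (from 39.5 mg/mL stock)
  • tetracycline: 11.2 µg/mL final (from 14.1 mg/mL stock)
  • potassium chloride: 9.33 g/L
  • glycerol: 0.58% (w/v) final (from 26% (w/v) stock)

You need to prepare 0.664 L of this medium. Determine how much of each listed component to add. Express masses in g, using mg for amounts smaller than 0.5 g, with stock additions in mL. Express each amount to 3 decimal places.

Working volume: 0.664 L.
gentamicin: dilute stock: 38 µg/mL × 664 mL ÷ 39500 µg/mL = 0.639 mL
tetracycline: C1V1 = C2V2 → 11.2 µg/mL × 664 mL ÷ 14100 µg/mL = 0.527 mL
potassium chloride: 9.33 g/L × 0.664 L = 6.195 g
glycerol: V = C2·V2/C1 = 0.58% ÷ 26% × 664 mL = 14.812 mL

gentamicin 0.639 mL; tetracycline 0.527 mL; potassium chloride 6.195 g; glycerol 14.812 mL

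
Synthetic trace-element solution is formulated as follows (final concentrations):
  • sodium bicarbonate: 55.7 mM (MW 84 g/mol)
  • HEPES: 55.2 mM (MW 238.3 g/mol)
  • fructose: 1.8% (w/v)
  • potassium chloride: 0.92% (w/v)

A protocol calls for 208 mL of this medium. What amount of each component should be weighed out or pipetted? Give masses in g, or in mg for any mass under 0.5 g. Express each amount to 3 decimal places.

sodium bicarbonate 0.973 g; HEPES 2.736 g; fructose 3.744 g; potassium chloride 1.914 g

Target volume = 208 mL = 0.208 L.
sodium bicarbonate: 55.7 mmol/L × 84 g/mol × 0.208 L ÷ 1000 = 0.973 g
HEPES: 55.2 mmol/L × 238.3 g/mol × 0.208 L ÷ 1000 = 2.736 g
fructose: 1.8% w/v = 18 g/L → 18 × 0.208 L = 3.744 g
potassium chloride: 0.92% w/v = 9.2 g/L → 9.2 × 0.208 L = 1.914 g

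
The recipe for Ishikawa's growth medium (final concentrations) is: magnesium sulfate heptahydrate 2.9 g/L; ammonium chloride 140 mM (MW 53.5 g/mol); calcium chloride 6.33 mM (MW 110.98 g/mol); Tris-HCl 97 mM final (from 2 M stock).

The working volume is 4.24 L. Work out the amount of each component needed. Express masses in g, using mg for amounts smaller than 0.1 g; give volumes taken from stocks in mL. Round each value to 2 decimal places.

magnesium sulfate heptahydrate 12.30 g; ammonium chloride 31.76 g; calcium chloride 2.98 g; Tris-HCl 205.64 mL

Working volume: 4.24 L.
magnesium sulfate heptahydrate: 2.9 g/L × 4.24 L = 12.30 g
ammonium chloride: 140 mmol/L × 53.5 g/mol × 4.24 L ÷ 1000 = 31.76 g
calcium chloride: 6.33 mmol/L × 110.98 g/mol × 4.24 L ÷ 1000 = 2.98 g
Tris-HCl: C1V1 = C2V2 → 97 mM × 4240 mL ÷ 2000 mM = 205.64 mL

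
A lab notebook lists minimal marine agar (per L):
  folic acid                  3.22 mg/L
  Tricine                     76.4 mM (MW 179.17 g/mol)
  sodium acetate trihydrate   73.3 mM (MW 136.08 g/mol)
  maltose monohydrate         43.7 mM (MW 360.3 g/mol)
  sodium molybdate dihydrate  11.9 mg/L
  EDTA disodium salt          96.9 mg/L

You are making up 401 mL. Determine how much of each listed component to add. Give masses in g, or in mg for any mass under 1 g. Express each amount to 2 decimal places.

Working volume: 401 mL = 0.401 L.
folic acid: 3.22 mg/L × 0.401 L = 1.29 mg
Tricine: 76.4 mmol/L × 179.17 g/mol × 0.401 L ÷ 1000 = 5.49 g
sodium acetate trihydrate: 73.3 mmol/L × 136.08 g/mol × 0.401 L ÷ 1000 = 4.00 g
maltose monohydrate: 43.7 mmol/L × 360.3 g/mol × 0.401 L ÷ 1000 = 6.31 g
sodium molybdate dihydrate: 11.9 mg/L × 0.401 L = 4.77 mg
EDTA disodium salt: 96.9 mg/L × 0.401 L = 38.86 mg

folic acid 1.29 mg; Tricine 5.49 g; sodium acetate trihydrate 4.00 g; maltose monohydrate 6.31 g; sodium molybdate dihydrate 4.77 mg; EDTA disodium salt 38.86 mg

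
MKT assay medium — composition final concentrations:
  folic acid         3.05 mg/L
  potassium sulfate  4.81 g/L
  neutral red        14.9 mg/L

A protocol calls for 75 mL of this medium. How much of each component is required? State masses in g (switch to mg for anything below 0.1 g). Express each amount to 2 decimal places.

folic acid 0.23 mg; potassium sulfate 0.36 g; neutral red 1.12 mg

Scale factor relative to 1 L: 0.075.
folic acid: 3.05 mg/L × 0.075 L = 0.23 mg
potassium sulfate: 4.81 g/L × 0.075 L = 0.36 g
neutral red: 14.9 mg/L × 0.075 L = 1.12 mg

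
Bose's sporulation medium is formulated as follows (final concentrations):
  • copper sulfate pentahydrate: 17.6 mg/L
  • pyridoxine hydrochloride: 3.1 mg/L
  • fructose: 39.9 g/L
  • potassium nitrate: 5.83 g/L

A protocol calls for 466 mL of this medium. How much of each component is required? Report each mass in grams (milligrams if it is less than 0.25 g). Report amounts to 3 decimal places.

Working volume: 466 mL = 0.466 L.
copper sulfate pentahydrate: 17.6 mg/L × 0.466 L = 8.202 mg
pyridoxine hydrochloride: 3.1 mg/L × 0.466 L = 1.445 mg
fructose: 39.9 g/L × 0.466 L = 18.593 g
potassium nitrate: 5.83 g/L × 0.466 L = 2.717 g

copper sulfate pentahydrate 8.202 mg; pyridoxine hydrochloride 1.445 mg; fructose 18.593 g; potassium nitrate 2.717 g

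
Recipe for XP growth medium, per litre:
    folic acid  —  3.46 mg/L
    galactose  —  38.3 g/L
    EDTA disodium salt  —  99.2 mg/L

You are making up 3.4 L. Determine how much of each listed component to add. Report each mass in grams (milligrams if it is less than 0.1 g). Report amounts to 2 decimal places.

Working volume: 3.4 L.
folic acid: 3.46 mg/L × 3.4 L = 11.76 mg
galactose: 38.3 g/L × 3.4 L = 130.22 g
EDTA disodium salt: 99.2 mg/L × 3.4 L = 337.28 mg = 0.34 g

folic acid 11.76 mg; galactose 130.22 g; EDTA disodium salt 0.34 g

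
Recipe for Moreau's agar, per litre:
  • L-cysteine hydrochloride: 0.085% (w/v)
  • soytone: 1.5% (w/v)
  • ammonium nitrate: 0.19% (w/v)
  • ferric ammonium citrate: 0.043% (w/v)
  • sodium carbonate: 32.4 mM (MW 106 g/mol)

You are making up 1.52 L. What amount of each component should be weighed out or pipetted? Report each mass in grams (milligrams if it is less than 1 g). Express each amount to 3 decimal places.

Scale factor relative to 1 L: 1.52.
L-cysteine hydrochloride: 0.085% w/v = 0.85 g/L → 0.85 × 1.52 L = 1.292 g
soytone: 1.5 g per 100 mL × 1520 mL ÷ 100 = 22.800 g
ammonium nitrate: 0.19 g per 100 mL × 1520 mL ÷ 100 = 2.888 g
ferric ammonium citrate: 0.043 g per 100 mL × 1520 mL ÷ 100 = 0.6536 g = 653.600 mg
sodium carbonate: 32.4 mmol/L × 106 g/mol × 1.52 L ÷ 1000 = 5.220 g

L-cysteine hydrochloride 1.292 g; soytone 22.800 g; ammonium nitrate 2.888 g; ferric ammonium citrate 653.600 mg; sodium carbonate 5.220 g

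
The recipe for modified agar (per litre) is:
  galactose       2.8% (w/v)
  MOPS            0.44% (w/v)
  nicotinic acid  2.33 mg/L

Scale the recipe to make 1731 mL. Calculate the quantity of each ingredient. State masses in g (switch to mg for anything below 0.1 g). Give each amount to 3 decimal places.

Working volume: 1731 mL = 1.731 L.
galactose: 2.8% w/v = 28 g/L → 28 × 1.731 L = 48.468 g
MOPS: 0.44 g per 100 mL × 1731 mL ÷ 100 = 7.616 g
nicotinic acid: 2.33 mg/L × 1.731 L = 4.033 mg

galactose 48.468 g; MOPS 7.616 g; nicotinic acid 4.033 mg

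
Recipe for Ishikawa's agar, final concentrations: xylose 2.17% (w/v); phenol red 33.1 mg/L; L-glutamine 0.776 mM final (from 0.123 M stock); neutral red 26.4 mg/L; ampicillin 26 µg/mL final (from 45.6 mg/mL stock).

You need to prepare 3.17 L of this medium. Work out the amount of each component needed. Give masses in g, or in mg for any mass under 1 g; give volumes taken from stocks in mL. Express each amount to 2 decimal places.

Working volume: 3.17 L.
xylose: 2.17% w/v = 21.7 g/L → 21.7 × 3.17 L = 68.79 g
phenol red: 33.1 mg/L × 3.17 L = 104.93 mg
L-glutamine: dilute stock: 0.776 mM × 3170 mL ÷ 123 mM = 20.00 mL
neutral red: 26.4 mg/L × 3.17 L = 83.69 mg
ampicillin: dilute stock: 26 µg/mL × 3170 mL ÷ 45600 µg/mL = 1.81 mL

xylose 68.79 g; phenol red 104.93 mg; L-glutamine 20.00 mL; neutral red 83.69 mg; ampicillin 1.81 mL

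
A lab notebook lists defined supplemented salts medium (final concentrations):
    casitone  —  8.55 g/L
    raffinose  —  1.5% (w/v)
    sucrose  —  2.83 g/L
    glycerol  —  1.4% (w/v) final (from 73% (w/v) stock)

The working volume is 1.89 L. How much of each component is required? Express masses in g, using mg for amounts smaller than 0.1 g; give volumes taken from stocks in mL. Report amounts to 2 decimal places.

casitone 16.16 g; raffinose 28.35 g; sucrose 5.35 g; glycerol 36.25 mL

Working volume: 1.89 L.
casitone: 8.55 g/L × 1.89 L = 16.16 g
raffinose: 1.5 g per 100 mL × 1890 mL ÷ 100 = 28.35 g
sucrose: 2.83 g/L × 1.89 L = 5.35 g
glycerol: C1V1 = C2V2 → 1.4% ÷ 73% × 1890 mL = 36.25 mL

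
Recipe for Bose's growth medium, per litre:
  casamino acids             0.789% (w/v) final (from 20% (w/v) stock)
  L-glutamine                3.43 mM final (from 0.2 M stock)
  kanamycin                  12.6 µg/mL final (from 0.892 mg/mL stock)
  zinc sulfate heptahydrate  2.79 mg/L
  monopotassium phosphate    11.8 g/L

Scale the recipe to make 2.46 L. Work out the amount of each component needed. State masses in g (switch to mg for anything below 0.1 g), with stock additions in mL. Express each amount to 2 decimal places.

Working volume: 2.46 L.
casamino acids: C1V1 = C2V2 → 0.789% ÷ 20% × 2460 mL = 97.05 mL
L-glutamine: V = C2·V2/C1 = 3.43 mM × 2460 mL ÷ 200 mM = 42.19 mL
kanamycin: C1V1 = C2V2 → 12.6 µg/mL × 2460 mL ÷ 892 µg/mL = 34.75 mL
zinc sulfate heptahydrate: 2.79 mg/L × 2.46 L = 6.86 mg
monopotassium phosphate: 11.8 g/L × 2.46 L = 29.03 g

casamino acids 97.05 mL; L-glutamine 42.19 mL; kanamycin 34.75 mL; zinc sulfate heptahydrate 6.86 mg; monopotassium phosphate 29.03 g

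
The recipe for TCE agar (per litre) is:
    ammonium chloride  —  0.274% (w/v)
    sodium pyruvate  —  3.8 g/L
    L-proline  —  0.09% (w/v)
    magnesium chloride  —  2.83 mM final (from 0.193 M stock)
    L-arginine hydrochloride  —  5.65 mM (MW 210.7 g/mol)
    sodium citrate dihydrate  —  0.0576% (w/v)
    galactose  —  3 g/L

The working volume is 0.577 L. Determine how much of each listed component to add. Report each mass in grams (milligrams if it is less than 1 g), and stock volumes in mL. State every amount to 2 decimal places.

Scale factor relative to 1 L: 0.577.
ammonium chloride: 0.274 g per 100 mL × 577 mL ÷ 100 = 1.58 g
sodium pyruvate: 3.8 g/L × 0.577 L = 2.19 g
L-proline: 0.09% w/v = 0.9 g/L → 0.9 × 0.577 L = 0.5193 g = 519.30 mg
magnesium chloride: dilute stock: 2.83 mM × 577 mL ÷ 193 mM = 8.46 mL
L-arginine hydrochloride: 5.65 mmol/L × 210.7 mg/mmol × 0.577 L = 686.89 mg
sodium citrate dihydrate: 0.0576 g per 100 mL × 577 mL ÷ 100 = 0.332352 g = 332.35 mg
galactose: 3 g/L × 0.577 L = 1.73 g

ammonium chloride 1.58 g; sodium pyruvate 2.19 g; L-proline 519.30 mg; magnesium chloride 8.46 mL; L-arginine hydrochloride 686.89 mg; sodium citrate dihydrate 332.35 mg; galactose 1.73 g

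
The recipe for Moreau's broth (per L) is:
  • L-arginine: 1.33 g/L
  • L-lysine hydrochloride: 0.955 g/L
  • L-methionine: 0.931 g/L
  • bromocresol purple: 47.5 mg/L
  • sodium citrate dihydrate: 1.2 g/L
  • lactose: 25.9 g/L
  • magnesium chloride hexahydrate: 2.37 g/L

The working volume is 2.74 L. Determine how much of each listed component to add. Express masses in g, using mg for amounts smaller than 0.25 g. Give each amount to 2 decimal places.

Scale factor relative to 1 L: 2.74.
L-arginine: 1.33 g/L × 2.74 L = 3.64 g
L-lysine hydrochloride: 0.955 g/L × 2.74 L = 2.62 g
L-methionine: 0.931 g/L × 2.74 L = 2.55 g
bromocresol purple: 47.5 mg/L × 2.74 L = 130.15 mg
sodium citrate dihydrate: 1.2 g/L × 2.74 L = 3.29 g
lactose: 25.9 g/L × 2.74 L = 70.97 g
magnesium chloride hexahydrate: 2.37 g/L × 2.74 L = 6.49 g

L-arginine 3.64 g; L-lysine hydrochloride 2.62 g; L-methionine 2.55 g; bromocresol purple 130.15 mg; sodium citrate dihydrate 3.29 g; lactose 70.97 g; magnesium chloride hexahydrate 6.49 g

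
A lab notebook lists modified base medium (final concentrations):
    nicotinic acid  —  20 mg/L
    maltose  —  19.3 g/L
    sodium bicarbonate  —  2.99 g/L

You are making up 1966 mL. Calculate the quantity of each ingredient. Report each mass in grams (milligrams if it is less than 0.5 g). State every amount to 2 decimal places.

Working volume: 1966 mL = 1.966 L.
nicotinic acid: 20 mg/L × 1.966 L = 39.32 mg
maltose: 19.3 g/L × 1.966 L = 37.94 g
sodium bicarbonate: 2.99 g/L × 1.966 L = 5.88 g

nicotinic acid 39.32 mg; maltose 37.94 g; sodium bicarbonate 5.88 g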